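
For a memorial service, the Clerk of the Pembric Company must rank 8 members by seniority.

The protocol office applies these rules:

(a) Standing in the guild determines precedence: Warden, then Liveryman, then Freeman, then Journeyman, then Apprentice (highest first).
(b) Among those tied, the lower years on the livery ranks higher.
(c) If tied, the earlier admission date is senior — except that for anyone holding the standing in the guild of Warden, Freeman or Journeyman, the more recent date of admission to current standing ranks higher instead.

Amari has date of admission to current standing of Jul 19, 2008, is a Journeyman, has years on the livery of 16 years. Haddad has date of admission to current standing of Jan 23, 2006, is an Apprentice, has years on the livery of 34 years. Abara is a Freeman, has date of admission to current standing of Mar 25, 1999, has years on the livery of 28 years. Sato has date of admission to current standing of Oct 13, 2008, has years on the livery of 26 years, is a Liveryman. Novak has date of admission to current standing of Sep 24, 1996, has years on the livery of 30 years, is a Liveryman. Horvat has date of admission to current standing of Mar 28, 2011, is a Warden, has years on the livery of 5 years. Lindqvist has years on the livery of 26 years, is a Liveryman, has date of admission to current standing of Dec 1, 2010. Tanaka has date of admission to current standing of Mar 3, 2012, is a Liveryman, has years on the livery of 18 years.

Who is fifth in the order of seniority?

Novak

By standing in the guild: Horvat (Warden); then Tanaka, Sato, Lindqvist and Novak (Liveryman); then Abara (Freeman); then Amari (Journeyman); then Haddad (Apprentice).
Among Tanaka, Sato, Lindqvist and Novak, by years on the livery (lower first): Tanaka (18 years) before Sato and Lindqvist (26 years) before Novak (30 years).
Among Sato and Lindqvist, by date of admission to current standing (earlier first): Sato (Oct 13, 2008) before Lindqvist (Dec 1, 2010).
Order: Horvat, Tanaka, Sato, Lindqvist, Novak, Abara, Amari, Haddad.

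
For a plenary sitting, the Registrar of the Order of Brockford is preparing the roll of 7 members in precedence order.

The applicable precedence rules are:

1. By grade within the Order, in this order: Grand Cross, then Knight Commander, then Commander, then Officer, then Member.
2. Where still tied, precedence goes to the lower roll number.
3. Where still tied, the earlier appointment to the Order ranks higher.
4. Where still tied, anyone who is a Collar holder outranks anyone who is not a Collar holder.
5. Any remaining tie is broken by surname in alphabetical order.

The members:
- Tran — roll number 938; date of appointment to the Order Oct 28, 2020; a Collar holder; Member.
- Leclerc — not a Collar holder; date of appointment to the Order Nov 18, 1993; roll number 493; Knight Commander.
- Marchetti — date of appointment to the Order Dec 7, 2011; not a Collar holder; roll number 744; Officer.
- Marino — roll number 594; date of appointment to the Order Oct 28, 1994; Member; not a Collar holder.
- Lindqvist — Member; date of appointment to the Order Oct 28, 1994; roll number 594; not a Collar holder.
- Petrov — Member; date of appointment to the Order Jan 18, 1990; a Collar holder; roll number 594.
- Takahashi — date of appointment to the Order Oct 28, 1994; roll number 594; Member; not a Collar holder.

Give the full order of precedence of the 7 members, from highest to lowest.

Leclerc, Marchetti, Petrov, Lindqvist, Marino, Takahashi, Tran

By grade within the Order: Leclerc (Knight Commander); then Marchetti (Officer); then Petrov, Lindqvist, Marino, Takahashi and Tran (Member).
Among Petrov, Lindqvist, Marino, Takahashi and Tran, by roll number (lower first): Petrov, Lindqvist, Marino and Takahashi (594) before Tran (938).
Among Petrov, Lindqvist, Marino and Takahashi, by date of appointment to the Order (earlier first): Petrov (Jan 18, 1990) before Lindqvist, Marino and Takahashi (Oct 28, 1994).
Lindqvist, Marino and Takahashi are each not a Collar holder, so the next rule applies.
Among Lindqvist, Marino and Takahashi, alphabetically by surname: Lindqvist before Marino before Takahashi.
Full order: Leclerc, Marchetti, Petrov, Lindqvist, Marino, Takahashi, Tran.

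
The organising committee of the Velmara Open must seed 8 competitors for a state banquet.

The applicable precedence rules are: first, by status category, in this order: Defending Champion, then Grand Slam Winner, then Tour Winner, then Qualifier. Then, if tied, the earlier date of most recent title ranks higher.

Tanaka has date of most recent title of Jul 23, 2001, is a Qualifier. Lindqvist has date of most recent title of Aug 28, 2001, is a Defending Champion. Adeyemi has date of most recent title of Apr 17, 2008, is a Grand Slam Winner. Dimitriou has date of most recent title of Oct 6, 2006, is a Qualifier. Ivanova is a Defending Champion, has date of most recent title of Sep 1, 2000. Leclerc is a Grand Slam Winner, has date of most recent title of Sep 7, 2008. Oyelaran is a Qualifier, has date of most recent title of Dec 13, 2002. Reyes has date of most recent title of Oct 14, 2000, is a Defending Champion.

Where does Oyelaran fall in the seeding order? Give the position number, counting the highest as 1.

By status category: Ivanova, Reyes and Lindqvist (Defending Champion); then Adeyemi and Leclerc (Grand Slam Winner); then Tanaka, Oyelaran and Dimitriou (Qualifier).
Among Ivanova, Reyes and Lindqvist, by date of most recent title (earlier first): Ivanova (Sep 1, 2000) before Reyes (Oct 14, 2000) before Lindqvist (Aug 28, 2001).
Among Adeyemi and Leclerc, by date of most recent title (earlier first): Adeyemi (Apr 17, 2008) before Leclerc (Sep 7, 2008).
Among Tanaka, Oyelaran and Dimitriou, by date of most recent title (earlier first): Tanaka (Jul 23, 2001) before Oyelaran (Dec 13, 2002) before Dimitriou (Oct 6, 2006).
Order: Ivanova, Reyes, Lindqvist, Adeyemi, Leclerc, Tanaka, Oyelaran, Dimitriou. So position 7.

7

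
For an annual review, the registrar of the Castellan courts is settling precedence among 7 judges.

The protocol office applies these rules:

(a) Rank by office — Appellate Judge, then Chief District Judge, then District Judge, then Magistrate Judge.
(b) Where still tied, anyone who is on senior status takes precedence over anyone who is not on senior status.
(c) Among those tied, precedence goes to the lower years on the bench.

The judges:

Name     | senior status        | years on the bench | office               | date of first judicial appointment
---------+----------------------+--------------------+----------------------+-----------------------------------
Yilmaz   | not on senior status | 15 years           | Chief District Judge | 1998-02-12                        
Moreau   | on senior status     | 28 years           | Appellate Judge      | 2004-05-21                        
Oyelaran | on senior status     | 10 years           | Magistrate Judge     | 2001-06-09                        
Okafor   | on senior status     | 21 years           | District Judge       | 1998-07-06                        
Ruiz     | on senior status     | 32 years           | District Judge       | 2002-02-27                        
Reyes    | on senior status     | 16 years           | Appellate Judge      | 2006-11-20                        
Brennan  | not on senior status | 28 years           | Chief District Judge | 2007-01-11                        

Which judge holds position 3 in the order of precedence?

By office: Reyes and Moreau (Appellate Judge); then Yilmaz and Brennan (Chief District Judge); then Okafor and Ruiz (District Judge); then Oyelaran (Magistrate Judge).
Reyes and Moreau are each on senior status, so the next rule applies.
Among Reyes and Moreau, by years on the bench (lower first): Reyes (16 years) before Moreau (28 years).
Yilmaz and Brennan are each not on senior status, so the next rule applies.
Among Yilmaz and Brennan, by years on the bench (lower first): Yilmaz (15 years) before Brennan (28 years).
Okafor and Ruiz are each on senior status, so the next rule applies.
Among Okafor and Ruiz, by years on the bench (lower first): Okafor (21 years) before Ruiz (32 years).
Order: Reyes, Moreau, Yilmaz, Brennan, Okafor, Ruiz, Oyelaran.

Yilmaz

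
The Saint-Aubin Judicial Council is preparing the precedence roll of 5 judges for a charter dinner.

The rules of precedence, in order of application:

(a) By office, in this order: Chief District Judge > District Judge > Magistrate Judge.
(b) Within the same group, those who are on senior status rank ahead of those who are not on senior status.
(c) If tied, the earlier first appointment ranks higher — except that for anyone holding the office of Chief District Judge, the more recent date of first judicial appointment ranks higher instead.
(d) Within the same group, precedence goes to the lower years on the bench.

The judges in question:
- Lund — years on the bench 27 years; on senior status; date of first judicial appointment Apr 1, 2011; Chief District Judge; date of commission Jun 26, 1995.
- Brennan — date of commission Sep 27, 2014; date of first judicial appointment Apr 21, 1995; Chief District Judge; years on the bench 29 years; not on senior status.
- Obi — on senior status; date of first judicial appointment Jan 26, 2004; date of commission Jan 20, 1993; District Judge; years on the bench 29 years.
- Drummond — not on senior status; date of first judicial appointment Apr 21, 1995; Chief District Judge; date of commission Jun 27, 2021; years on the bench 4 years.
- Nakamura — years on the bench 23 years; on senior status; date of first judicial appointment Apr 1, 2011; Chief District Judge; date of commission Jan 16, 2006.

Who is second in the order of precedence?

Lund

By office: Nakamura, Lund, Drummond and Brennan (Chief District Judge); then Obi (District Judge).
Among Nakamura, Lund, Drummond and Brennan, on senior status before not on senior status: Nakamura and Lund (on senior status) before Drummond and Brennan (not on senior status).
Nakamura and Lund both have date of first judicial appointment Apr 1, 2011, so the next rule applies.
Among Nakamura and Lund, by years on the bench (lower first): Nakamura (23 years) before Lund (27 years).
Drummond and Brennan both have date of first judicial appointment Apr 21, 1995, so the next rule applies.
Among Drummond and Brennan, by years on the bench (lower first): Drummond (4 years) before Brennan (29 years).
Order: Nakamura, Lund, Drummond, Brennan, Obi.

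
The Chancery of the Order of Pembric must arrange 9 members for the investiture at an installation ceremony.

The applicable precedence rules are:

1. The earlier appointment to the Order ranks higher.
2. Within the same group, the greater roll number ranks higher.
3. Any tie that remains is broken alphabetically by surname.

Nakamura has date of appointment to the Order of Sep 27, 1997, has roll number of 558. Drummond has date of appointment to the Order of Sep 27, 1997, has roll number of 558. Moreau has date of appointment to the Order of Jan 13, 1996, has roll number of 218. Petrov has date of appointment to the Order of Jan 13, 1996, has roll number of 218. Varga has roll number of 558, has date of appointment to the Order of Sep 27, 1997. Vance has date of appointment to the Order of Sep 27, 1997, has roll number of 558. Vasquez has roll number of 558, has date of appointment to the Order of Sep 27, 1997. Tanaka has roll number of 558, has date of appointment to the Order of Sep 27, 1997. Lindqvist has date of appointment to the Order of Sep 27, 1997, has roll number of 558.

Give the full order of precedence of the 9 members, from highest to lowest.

Moreau, Petrov, Drummond, Lindqvist, Nakamura, Tanaka, Vance, Varga, Vasquez

By date of appointment to the Order (earlier first): Moreau and Petrov (both Jan 13, 1996); then Drummond, Lindqvist, Nakamura, Tanaka, Vance, Varga and Vasquez (each Sep 27, 1997).
Moreau and Petrov both have roll number 218, so the next rule applies.
Among Moreau and Petrov, alphabetically by surname: Moreau before Petrov.
Drummond, Lindqvist, Nakamura, Tanaka, Vance, Varga and Vasquez all have roll number 558, so the next rule applies.
Among Drummond, Lindqvist, Nakamura, Tanaka, Vance, Varga and Vasquez, alphabetically by surname: Drummond before Lindqvist before Nakamura before Tanaka before Vance before Varga before Vasquez.
Full order: Moreau, Petrov, Drummond, Lindqvist, Nakamura, Tanaka, Vance, Varga, Vasquez.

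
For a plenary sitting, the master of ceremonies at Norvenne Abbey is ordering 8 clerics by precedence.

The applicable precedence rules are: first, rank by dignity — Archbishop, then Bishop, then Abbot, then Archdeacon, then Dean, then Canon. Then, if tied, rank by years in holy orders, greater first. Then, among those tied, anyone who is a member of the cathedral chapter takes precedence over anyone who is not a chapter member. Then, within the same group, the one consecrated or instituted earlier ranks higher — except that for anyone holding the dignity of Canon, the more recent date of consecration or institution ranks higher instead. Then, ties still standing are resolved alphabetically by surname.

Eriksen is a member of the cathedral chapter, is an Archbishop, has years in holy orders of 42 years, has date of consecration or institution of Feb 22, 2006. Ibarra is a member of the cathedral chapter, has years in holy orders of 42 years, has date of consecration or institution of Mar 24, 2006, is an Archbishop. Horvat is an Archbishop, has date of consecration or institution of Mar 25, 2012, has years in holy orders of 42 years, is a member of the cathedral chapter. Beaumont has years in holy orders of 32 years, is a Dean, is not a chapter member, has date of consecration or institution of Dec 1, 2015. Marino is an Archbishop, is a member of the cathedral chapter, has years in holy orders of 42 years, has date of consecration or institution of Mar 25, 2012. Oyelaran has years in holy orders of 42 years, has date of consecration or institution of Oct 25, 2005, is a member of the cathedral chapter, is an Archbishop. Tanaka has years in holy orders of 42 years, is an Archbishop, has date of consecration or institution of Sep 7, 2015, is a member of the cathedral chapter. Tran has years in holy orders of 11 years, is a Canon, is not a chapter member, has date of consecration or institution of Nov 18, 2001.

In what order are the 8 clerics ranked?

By dignity: Oyelaran, Eriksen, Ibarra, Horvat, Marino and Tanaka (Archbishop); then Beaumont (Dean); then Tran (Canon).
Oyelaran, Eriksen, Ibarra, Horvat, Marino and Tanaka all have years in holy orders 42 years, so the next rule applies.
Oyelaran, Eriksen, Ibarra, Horvat, Marino and Tanaka are each a member of the cathedral chapter, so the next rule applies.
Among Oyelaran, Eriksen, Ibarra, Horvat, Marino and Tanaka, by date of consecration or institution (earlier first): Oyelaran (Oct 25, 2005) before Eriksen (Feb 22, 2006) before Ibarra (Mar 24, 2006) before Horvat and Marino (Mar 25, 2012) before Tanaka (Sep 7, 2015).
Among Horvat and Marino, alphabetically by surname: Horvat before Marino.
Full order: Oyelaran, Eriksen, Ibarra, Horvat, Marino, Tanaka, Beaumont, Tran.

Oyelaran, Eriksen, Ibarra, Horvat, Marino, Tanaka, Beaumont, Tran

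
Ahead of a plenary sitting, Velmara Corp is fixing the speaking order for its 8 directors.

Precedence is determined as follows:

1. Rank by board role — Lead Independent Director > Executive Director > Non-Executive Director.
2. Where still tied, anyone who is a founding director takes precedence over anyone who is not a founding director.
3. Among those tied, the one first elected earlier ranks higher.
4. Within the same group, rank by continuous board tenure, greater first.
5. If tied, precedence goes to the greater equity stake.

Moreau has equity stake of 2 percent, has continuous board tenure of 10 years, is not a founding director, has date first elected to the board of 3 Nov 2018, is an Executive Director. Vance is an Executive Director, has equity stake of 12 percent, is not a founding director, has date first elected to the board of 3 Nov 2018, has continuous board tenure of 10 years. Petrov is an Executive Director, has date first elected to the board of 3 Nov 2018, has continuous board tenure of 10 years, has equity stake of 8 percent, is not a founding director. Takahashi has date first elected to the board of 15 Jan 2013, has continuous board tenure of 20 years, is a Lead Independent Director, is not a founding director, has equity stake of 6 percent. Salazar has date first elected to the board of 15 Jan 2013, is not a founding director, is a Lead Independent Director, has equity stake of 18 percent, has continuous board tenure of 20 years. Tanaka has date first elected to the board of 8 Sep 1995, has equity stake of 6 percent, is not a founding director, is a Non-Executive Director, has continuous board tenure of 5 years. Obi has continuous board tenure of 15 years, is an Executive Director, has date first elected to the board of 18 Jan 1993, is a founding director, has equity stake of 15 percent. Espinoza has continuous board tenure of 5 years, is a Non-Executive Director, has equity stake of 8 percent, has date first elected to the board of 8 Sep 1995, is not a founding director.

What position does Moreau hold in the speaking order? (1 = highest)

By board role: Salazar and Takahashi (Lead Independent Director); then Obi, Vance, Petrov and Moreau (Executive Director); then Espinoza and Tanaka (Non-Executive Director).
Salazar and Takahashi are each not a founding director, so the next rule applies.
Salazar and Takahashi both have date first elected to the board 15 Jan 2013, so the next rule applies.
Salazar and Takahashi both have continuous board tenure 20 years, so the next rule applies.
Among Salazar and Takahashi, by equity stake (higher first): Salazar (18 percent) before Takahashi (6 percent).
Among Obi, Vance, Petrov and Moreau, a founding director before not a founding director: Obi (a founding director) before Vance, Petrov and Moreau (not a founding director).
Vance, Petrov and Moreau all have date first elected to the board 3 Nov 2018, so the next rule applies.
Vance, Petrov and Moreau all have continuous board tenure 10 years, so the next rule applies.
Among Vance, Petrov and Moreau, by equity stake (higher first): Vance (12 percent) before Petrov (8 percent) before Moreau (2 percent).
Espinoza and Tanaka are each not a founding director, so the next rule applies.
Espinoza and Tanaka both have date first elected to the board 8 Sep 1995, so the next rule applies.
Espinoza and Tanaka both have continuous board tenure 5 years, so the next rule applies.
Among Espinoza and Tanaka, by equity stake (higher first): Espinoza (8 percent) before Tanaka (6 percent).
Order: Salazar, Takahashi, Obi, Vance, Petrov, Moreau, Espinoza, Tanaka. So position 6.

6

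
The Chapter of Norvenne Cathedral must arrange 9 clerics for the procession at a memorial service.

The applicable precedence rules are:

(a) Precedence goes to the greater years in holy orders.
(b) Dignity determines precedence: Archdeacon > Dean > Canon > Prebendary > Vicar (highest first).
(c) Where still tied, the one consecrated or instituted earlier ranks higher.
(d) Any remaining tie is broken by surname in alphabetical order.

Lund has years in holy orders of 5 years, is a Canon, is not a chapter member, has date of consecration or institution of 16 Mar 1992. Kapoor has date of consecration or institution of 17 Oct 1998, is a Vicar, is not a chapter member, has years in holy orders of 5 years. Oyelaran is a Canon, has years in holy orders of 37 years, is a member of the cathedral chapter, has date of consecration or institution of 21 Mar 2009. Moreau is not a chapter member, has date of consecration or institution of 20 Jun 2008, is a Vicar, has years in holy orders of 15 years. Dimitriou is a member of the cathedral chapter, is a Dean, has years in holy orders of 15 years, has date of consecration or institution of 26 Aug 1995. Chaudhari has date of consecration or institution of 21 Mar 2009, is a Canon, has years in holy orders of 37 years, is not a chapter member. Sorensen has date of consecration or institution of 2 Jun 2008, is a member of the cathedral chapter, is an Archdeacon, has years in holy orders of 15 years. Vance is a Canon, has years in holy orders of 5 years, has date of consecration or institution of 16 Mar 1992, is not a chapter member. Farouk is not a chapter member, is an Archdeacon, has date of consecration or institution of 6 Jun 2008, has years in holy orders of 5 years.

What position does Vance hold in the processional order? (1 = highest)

By years in holy orders (higher first): Chaudhari and Oyelaran (both 37 years); then Sorensen, Dimitriou and Moreau (each 15 years); then Farouk, Lund, Vance and Kapoor (each 5 years).
Chaudhari and Oyelaran are each Canon, so the next rule applies.
Chaudhari and Oyelaran both have date of consecration or institution 21 Mar 2009, so the next rule applies.
Among Chaudhari and Oyelaran, alphabetically by surname: Chaudhari before Oyelaran.
Among Sorensen, Dimitriou and Moreau, by dignity: Sorensen (Archdeacon) before Dimitriou (Dean) before Moreau (Vicar).
Among Farouk, Lund, Vance and Kapoor, by dignity: Farouk (Archdeacon) before Lund and Vance (Canon) before Kapoor (Vicar).
Lund and Vance both have date of consecration or institution 16 Mar 1992, so the next rule applies.
Among Lund and Vance, alphabetically by surname: Lund before Vance.
Order: Chaudhari, Oyelaran, Sorensen, Dimitriou, Moreau, Farouk, Lund, Vance, Kapoor. So position 8.

8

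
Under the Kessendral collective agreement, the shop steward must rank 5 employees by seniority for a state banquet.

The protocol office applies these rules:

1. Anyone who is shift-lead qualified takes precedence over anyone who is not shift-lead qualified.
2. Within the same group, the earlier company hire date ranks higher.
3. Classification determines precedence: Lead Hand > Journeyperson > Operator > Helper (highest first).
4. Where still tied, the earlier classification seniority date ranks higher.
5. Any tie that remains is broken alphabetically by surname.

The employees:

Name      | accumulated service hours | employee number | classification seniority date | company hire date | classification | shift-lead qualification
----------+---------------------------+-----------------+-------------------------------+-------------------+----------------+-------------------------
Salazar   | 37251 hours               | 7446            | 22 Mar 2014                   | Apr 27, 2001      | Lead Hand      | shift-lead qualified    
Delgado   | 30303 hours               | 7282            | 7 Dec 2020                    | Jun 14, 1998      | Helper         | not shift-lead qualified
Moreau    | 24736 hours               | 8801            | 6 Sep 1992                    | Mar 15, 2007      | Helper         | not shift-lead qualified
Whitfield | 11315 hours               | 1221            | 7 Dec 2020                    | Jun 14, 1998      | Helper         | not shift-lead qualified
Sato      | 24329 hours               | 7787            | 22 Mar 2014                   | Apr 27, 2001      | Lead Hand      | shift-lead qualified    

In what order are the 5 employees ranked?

By the first rule: Salazar and Sato (both shift-lead qualified); then Delgado, Whitfield and Moreau (each not shift-lead qualified).
Salazar and Sato both have company hire date Apr 27, 2001, so the next rule applies.
Salazar and Sato are each Lead Hand, so the next rule applies.
Salazar and Sato both have classification seniority date 22 Mar 2014, so the next rule applies.
Among Salazar and Sato, alphabetically by surname: Salazar before Sato.
Among Delgado, Whitfield and Moreau, by company hire date (earlier first): Delgado and Whitfield (Jun 14, 1998) before Moreau (Mar 15, 2007).
Delgado and Whitfield are each Helper, so the next rule applies.
Delgado and Whitfield both have classification seniority date 7 Dec 2020, so the next rule applies.
Among Delgado and Whitfield, alphabetically by surname: Delgado before Whitfield.
Full order: Salazar, Sato, Delgado, Whitfield, Moreau.

Salazar, Sato, Delgado, Whitfield, Moreau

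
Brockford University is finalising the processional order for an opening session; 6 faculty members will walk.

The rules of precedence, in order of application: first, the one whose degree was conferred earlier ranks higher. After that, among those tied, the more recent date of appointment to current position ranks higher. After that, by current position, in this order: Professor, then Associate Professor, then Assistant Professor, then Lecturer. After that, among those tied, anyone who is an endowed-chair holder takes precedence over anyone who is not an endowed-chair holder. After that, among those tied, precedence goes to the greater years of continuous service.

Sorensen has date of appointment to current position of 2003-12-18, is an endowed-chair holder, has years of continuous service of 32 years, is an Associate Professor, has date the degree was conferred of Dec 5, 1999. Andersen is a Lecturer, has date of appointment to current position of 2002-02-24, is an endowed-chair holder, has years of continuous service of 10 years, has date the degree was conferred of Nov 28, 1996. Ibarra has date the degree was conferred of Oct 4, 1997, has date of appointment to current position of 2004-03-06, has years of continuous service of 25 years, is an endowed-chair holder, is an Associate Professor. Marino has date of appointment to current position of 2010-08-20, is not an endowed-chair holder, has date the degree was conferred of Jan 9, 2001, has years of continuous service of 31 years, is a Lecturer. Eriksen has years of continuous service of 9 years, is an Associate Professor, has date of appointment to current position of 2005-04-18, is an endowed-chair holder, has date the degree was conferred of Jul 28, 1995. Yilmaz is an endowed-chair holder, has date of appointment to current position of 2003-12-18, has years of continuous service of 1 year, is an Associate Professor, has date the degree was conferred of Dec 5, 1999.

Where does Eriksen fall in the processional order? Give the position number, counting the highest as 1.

By date the degree was conferred (earlier first): Eriksen (Jul 28, 1995); then Andersen (Nov 28, 1996); then Ibarra (Oct 4, 1997); then Sorensen and Yilmaz (both Dec 5, 1999); then Marino (Jan 9, 2001).
Sorensen and Yilmaz both have date of appointment to current position 2003-12-18, so the next rule applies.
Sorensen and Yilmaz are each Associate Professor, so the next rule applies.
Sorensen and Yilmaz are each an endowed-chair holder, so the next rule applies.
Among Sorensen and Yilmaz, by years of continuous service (higher first): Sorensen (32 years) before Yilmaz (1 year).
Order: Eriksen, Andersen, Ibarra, Sorensen, Yilmaz, Marino. So position 1.

1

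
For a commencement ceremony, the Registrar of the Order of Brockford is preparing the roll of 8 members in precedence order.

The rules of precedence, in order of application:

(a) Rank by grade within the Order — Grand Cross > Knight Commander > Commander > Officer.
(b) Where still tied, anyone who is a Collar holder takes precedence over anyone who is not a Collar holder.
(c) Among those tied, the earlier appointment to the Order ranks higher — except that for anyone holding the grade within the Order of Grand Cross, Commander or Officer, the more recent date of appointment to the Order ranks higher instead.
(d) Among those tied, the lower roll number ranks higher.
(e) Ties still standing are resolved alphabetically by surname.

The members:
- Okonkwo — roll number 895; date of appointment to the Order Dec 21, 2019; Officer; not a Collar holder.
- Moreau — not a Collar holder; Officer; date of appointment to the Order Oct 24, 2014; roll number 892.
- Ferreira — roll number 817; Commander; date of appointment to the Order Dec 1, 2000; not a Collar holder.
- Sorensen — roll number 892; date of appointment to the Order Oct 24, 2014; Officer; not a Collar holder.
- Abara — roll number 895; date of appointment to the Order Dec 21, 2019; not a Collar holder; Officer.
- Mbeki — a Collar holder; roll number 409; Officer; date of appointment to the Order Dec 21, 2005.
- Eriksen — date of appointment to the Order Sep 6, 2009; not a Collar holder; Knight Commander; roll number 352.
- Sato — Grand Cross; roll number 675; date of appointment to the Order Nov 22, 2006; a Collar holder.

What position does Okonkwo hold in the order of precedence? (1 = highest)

6

By grade within the Order: Sato (Grand Cross); then Eriksen (Knight Commander); then Ferreira (Commander); then Mbeki, Abara, Okonkwo, Moreau and Sorensen (Officer).
Among Mbeki, Abara, Okonkwo, Moreau and Sorensen, a Collar holder before not a Collar holder: Mbeki (a Collar holder) before Abara, Okonkwo, Moreau and Sorensen (not a Collar holder).
Among Abara, Okonkwo, Moreau and Sorensen, by date of appointment to the Order (later first) (reversed rule for this group): Abara and Okonkwo (Dec 21, 2019) before Moreau and Sorensen (Oct 24, 2014).
Abara and Okonkwo both have roll number 895, so the next rule applies.
Among Abara and Okonkwo, alphabetically by surname: Abara before Okonkwo.
Moreau and Sorensen both have roll number 892, so the next rule applies.
Among Moreau and Sorensen, alphabetically by surname: Moreau before Sorensen.
Order: Sato, Eriksen, Ferreira, Mbeki, Abara, Okonkwo, Moreau, Sorensen. So position 6.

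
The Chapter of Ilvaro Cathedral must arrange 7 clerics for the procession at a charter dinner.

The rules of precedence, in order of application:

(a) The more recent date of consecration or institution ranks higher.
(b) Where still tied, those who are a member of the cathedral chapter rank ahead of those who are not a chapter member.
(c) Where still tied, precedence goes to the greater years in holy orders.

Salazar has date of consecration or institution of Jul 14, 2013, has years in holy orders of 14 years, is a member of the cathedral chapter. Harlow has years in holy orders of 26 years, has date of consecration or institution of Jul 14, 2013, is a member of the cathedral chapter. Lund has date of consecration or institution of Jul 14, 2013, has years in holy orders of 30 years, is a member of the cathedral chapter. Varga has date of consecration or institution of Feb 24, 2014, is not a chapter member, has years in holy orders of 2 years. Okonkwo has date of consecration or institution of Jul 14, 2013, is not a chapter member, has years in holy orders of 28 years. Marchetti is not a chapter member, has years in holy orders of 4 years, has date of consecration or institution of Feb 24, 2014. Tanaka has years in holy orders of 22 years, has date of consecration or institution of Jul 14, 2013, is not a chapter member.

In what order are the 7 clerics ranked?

Marchetti, Varga, Lund, Harlow, Salazar, Okonkwo, Tanaka

By date of consecration or institution (later first): Marchetti and Varga (both Feb 24, 2014); then Lund, Harlow, Salazar, Okonkwo and Tanaka (each Jul 14, 2013).
Marchetti and Varga are each not a chapter member, so the next rule applies.
Among Marchetti and Varga, by years in holy orders (higher first): Marchetti (4 years) before Varga (2 years).
Among Lund, Harlow, Salazar, Okonkwo and Tanaka, a member of the cathedral chapter before not a chapter member: Lund, Harlow and Salazar (a member of the cathedral chapter) before Okonkwo and Tanaka (not a chapter member).
Among Lund, Harlow and Salazar, by years in holy orders (higher first): Lund (30 years) before Harlow (26 years) before Salazar (14 years).
Among Okonkwo and Tanaka, by years in holy orders (higher first): Okonkwo (28 years) before Tanaka (22 years).
Full order: Marchetti, Varga, Lund, Harlow, Salazar, Okonkwo, Tanaka.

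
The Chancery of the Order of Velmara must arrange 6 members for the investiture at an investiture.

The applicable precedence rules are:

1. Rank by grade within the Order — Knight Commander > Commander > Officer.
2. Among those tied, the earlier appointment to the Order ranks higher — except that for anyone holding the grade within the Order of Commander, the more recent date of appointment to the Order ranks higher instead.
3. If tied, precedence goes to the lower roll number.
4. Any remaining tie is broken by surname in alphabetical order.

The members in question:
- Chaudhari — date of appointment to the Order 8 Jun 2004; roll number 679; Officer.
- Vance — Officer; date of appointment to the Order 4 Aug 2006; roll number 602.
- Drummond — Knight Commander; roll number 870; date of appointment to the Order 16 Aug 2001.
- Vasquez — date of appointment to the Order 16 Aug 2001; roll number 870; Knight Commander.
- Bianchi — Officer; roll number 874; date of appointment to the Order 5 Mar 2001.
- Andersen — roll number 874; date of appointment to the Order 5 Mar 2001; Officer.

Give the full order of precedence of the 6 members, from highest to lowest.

By grade within the Order: Drummond and Vasquez (Knight Commander); then Andersen, Bianchi, Chaudhari and Vance (Officer).
Drummond and Vasquez both have date of appointment to the Order 16 Aug 2001, so the next rule applies.
Drummond and Vasquez both have roll number 870, so the next rule applies.
Among Drummond and Vasquez, alphabetically by surname: Drummond before Vasquez.
Among Andersen, Bianchi, Chaudhari and Vance, by date of appointment to the Order (earlier first): Andersen and Bianchi (5 Mar 2001) before Chaudhari (8 Jun 2004) before Vance (4 Aug 2006).
Andersen and Bianchi both have roll number 874, so the next rule applies.
Among Andersen and Bianchi, alphabetically by surname: Andersen before Bianchi.
Full order: Drummond, Vasquez, Andersen, Bianchi, Chaudhari, Vance.

Drummond, Vasquez, Andersen, Bianchi, Chaudhari, Vance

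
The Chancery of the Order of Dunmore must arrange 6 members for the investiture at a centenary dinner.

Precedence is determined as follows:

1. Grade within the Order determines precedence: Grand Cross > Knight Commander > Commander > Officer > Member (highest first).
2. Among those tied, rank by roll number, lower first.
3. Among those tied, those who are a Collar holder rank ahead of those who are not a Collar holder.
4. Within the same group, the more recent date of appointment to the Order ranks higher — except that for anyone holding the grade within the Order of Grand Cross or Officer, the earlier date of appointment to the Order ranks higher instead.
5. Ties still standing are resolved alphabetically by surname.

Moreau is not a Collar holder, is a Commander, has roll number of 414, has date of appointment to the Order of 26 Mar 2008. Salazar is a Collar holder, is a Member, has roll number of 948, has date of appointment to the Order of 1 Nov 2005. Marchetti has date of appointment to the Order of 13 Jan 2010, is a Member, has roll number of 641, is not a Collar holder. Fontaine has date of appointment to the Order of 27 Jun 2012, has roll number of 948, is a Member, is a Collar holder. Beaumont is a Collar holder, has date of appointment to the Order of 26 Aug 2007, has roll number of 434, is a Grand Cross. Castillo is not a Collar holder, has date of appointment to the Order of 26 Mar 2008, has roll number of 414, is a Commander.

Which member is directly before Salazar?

By grade within the Order: Beaumont (Grand Cross); then Castillo and Moreau (Commander); then Marchetti, Fontaine and Salazar (Member).
Castillo and Moreau both have roll number 414, so the next rule applies.
Castillo and Moreau are each not a Collar holder, so the next rule applies.
Castillo and Moreau both have date of appointment to the Order 26 Mar 2008, so the next rule applies.
Among Castillo and Moreau, alphabetically by surname: Castillo before Moreau.
Among Marchetti, Fontaine and Salazar, by roll number (lower first): Marchetti (641) before Fontaine and Salazar (948).
Fontaine and Salazar are each a Collar holder, so the next rule applies.
Among Fontaine and Salazar, by date of appointment to the Order (later first): Fontaine (27 Jun 2012) before Salazar (1 Nov 2005).
Order: Beaumont, Castillo, Moreau, Marchetti, Fontaine, Salazar.

Fontaine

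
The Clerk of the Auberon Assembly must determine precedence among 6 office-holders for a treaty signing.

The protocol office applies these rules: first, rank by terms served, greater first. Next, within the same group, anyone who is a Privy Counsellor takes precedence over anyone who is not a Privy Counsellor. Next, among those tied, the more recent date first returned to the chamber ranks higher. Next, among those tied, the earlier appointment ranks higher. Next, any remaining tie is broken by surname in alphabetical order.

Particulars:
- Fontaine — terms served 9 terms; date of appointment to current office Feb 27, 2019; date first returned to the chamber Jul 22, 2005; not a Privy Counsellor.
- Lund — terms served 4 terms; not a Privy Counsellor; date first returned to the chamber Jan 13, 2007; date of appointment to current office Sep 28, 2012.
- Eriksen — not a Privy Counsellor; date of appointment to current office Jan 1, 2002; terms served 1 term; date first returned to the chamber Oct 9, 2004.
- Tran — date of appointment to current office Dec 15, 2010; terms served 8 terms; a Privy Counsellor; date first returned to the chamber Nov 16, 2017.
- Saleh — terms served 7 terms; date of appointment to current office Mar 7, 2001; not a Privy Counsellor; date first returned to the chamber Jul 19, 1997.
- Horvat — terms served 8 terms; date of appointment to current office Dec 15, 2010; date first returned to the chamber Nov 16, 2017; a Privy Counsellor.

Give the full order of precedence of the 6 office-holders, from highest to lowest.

By terms served (higher first): Fontaine (9 terms); then Horvat and Tran (both 8 terms); then Saleh (7 terms); then Lund (4 terms); then Eriksen (1 term).
Horvat and Tran are each a Privy Counsellor, so the next rule applies.
Horvat and Tran both have date first returned to the chamber Nov 16, 2017, so the next rule applies.
Horvat and Tran both have date of appointment to current office Dec 15, 2010, so the next rule applies.
Among Horvat and Tran, alphabetically by surname: Horvat before Tran.
Full order: Fontaine, Horvat, Tran, Saleh, Lund, Eriksen.

Fontaine, Horvat, Tran, Saleh, Lund, Eriksen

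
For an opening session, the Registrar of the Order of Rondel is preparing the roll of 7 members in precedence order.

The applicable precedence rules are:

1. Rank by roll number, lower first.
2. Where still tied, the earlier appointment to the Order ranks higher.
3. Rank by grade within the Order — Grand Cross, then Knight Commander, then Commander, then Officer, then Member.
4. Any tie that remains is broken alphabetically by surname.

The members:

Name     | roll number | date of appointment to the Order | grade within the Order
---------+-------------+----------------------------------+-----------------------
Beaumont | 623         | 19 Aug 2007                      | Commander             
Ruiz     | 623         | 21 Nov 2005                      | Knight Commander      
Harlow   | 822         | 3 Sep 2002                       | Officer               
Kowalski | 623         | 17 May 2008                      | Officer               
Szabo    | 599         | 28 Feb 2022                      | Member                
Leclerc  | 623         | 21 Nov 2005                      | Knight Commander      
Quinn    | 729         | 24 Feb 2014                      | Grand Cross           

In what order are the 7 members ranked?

By roll number (lower first): Szabo (599); then Leclerc, Ruiz, Beaumont and Kowalski (each 623); then Quinn (729); then Harlow (822).
Among Leclerc, Ruiz, Beaumont and Kowalski, by date of appointment to the Order (earlier first): Leclerc and Ruiz (21 Nov 2005) before Beaumont (19 Aug 2007) before Kowalski (17 May 2008).
Leclerc and Ruiz are each Knight Commander, so the next rule applies.
Among Leclerc and Ruiz, alphabetically by surname: Leclerc before Ruiz.
Full order: Szabo, Leclerc, Ruiz, Beaumont, Kowalski, Quinn, Harlow.

Szabo, Leclerc, Ruiz, Beaumont, Kowalski, Quinn, Harlow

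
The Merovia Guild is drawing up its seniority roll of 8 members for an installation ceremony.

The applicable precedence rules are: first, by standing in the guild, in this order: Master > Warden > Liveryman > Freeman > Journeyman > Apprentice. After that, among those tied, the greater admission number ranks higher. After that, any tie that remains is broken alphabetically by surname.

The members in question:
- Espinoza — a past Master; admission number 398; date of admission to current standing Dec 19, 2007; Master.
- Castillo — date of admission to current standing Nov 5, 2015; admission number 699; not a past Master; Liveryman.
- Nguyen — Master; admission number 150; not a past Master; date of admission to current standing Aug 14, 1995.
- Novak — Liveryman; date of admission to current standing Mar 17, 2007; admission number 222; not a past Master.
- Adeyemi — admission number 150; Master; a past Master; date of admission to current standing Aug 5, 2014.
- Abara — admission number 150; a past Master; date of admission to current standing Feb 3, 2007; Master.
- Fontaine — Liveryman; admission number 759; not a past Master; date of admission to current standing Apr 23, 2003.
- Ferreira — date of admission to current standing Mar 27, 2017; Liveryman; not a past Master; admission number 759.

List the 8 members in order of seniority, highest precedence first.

By standing in the guild: Espinoza, Abara, Adeyemi and Nguyen (Master); then Ferreira, Fontaine, Castillo and Novak (Liveryman).
Among Espinoza, Abara, Adeyemi and Nguyen, by admission number (higher first): Espinoza (398) before Abara, Adeyemi and Nguyen (150).
Among Abara, Adeyemi and Nguyen, alphabetically by surname: Abara before Adeyemi before Nguyen.
Among Ferreira, Fontaine, Castillo and Novak, by admission number (higher first): Ferreira and Fontaine (759) before Castillo (699) before Novak (222).
Among Ferreira and Fontaine, alphabetically by surname: Ferreira before Fontaine.
Full order: Espinoza, Abara, Adeyemi, Nguyen, Ferreira, Fontaine, Castillo, Novak.

Espinoza, Abara, Adeyemi, Nguyen, Ferreira, Fontaine, Castillo, Novak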